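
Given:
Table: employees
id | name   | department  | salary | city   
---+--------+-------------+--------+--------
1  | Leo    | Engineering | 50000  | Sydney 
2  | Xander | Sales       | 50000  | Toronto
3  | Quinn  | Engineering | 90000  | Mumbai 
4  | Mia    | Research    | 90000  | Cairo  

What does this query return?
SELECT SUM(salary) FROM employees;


SUM(salary) = 50000 + 50000 + 90000 + 90000 = 280000

280000


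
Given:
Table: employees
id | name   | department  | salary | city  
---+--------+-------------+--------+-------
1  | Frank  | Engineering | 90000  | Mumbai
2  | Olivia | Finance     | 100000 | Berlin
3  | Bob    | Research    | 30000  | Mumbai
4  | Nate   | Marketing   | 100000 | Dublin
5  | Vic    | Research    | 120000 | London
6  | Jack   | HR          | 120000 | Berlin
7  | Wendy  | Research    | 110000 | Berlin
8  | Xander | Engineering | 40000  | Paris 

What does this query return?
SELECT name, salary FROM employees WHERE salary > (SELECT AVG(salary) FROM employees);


Subquery: AVG(salary) = 88750.0
Filtering: salary > 88750.0
  Frank (90000) -> MATCH
  Olivia (100000) -> MATCH
  Nate (100000) -> MATCH
  Vic (120000) -> MATCH
  Jack (120000) -> MATCH
  Wendy (110000) -> MATCH


6 rows:
Frank, 90000
Olivia, 100000
Nate, 100000
Vic, 120000
Jack, 120000
Wendy, 110000


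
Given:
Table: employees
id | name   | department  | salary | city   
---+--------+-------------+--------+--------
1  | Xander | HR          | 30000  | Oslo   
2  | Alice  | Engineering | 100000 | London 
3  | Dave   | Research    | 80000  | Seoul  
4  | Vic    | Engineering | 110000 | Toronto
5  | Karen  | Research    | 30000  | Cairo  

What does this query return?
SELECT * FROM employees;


SELECT * returns all 5 rows with all columns

5 rows:
1, Xander, HR, 30000, Oslo
2, Alice, Engineering, 100000, London
3, Dave, Research, 80000, Seoul
4, Vic, Engineering, 110000, Toronto
5, Karen, Research, 30000, Cairo


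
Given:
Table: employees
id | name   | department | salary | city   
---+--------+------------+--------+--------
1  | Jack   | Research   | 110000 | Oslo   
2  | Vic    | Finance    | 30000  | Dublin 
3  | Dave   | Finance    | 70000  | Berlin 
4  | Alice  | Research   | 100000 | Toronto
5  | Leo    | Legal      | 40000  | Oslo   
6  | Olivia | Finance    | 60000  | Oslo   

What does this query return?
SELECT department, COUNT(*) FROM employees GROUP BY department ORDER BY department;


Assigning each row to its department group:
  Jack -> Research
  Vic -> Finance
  Dave -> Finance
  Alice -> Research
  Leo -> Legal
  Olivia -> Finance


3 groups:
Finance, 3
Legal, 1
Research, 2


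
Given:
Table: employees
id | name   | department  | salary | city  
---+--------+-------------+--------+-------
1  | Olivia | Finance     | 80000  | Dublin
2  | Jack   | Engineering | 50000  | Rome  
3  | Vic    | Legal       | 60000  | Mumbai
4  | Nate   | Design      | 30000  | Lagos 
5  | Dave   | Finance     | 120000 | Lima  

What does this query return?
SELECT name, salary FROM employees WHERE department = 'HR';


Filtering: department = 'HR'
Matching rows: 0

Empty result set (0 rows)


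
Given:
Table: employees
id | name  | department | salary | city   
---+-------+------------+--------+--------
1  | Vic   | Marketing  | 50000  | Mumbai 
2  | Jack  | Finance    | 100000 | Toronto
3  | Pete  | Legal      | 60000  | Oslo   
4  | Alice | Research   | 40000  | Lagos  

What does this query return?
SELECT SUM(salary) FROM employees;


SUM(salary) = 50000 + 100000 + 60000 + 40000 = 250000

250000


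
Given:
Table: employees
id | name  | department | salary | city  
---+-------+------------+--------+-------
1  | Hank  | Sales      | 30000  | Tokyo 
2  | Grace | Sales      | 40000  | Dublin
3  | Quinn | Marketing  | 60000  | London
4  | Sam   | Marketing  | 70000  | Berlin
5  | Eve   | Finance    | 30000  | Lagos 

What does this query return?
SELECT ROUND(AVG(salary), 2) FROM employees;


SUM(salary) = 230000
COUNT = 5
ROUND(AVG, 2) = ROUND(230000 / 5, 2) = 46000.0

46000.0


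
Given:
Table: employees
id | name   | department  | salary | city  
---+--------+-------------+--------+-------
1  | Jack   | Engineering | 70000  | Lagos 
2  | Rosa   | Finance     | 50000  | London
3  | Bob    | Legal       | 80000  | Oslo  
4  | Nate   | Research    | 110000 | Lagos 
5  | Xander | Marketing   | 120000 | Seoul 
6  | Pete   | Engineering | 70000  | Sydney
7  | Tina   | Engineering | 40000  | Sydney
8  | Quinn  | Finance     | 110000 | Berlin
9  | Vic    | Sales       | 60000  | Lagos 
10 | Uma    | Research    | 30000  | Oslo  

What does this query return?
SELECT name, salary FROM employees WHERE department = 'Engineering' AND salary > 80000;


Filtering: department = 'Engineering' AND salary > 80000
Matching: 0 rows

Empty result set (0 rows)


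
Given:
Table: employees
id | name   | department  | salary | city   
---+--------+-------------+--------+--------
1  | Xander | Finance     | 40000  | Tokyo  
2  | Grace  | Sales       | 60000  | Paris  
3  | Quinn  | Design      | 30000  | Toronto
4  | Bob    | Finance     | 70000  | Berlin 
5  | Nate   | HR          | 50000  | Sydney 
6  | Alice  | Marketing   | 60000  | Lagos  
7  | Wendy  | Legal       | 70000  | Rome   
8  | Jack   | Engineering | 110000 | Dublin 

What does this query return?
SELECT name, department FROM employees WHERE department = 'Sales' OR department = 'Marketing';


Filtering: department = 'Sales' OR 'Marketing'
Matching: 2 rows

2 rows:
Grace, Sales
Alice, Marketing


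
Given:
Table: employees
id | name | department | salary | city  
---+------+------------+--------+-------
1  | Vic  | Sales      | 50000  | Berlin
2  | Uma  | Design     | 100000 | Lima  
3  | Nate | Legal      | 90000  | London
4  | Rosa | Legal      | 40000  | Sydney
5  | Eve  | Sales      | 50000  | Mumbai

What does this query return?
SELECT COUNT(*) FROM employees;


COUNT(*) counts all rows

5


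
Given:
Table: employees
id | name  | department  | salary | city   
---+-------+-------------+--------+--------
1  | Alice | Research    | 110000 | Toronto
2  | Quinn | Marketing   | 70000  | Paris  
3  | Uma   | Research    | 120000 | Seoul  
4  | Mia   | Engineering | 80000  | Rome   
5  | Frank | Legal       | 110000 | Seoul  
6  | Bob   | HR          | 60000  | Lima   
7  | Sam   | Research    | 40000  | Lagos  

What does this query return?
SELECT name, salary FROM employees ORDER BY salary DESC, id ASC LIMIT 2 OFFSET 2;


Sort by salary DESC (id ASC tiebreak), then skip 2 and take 2
Rows 3 through 4

2 rows:
Frank, 110000
Mia, 80000


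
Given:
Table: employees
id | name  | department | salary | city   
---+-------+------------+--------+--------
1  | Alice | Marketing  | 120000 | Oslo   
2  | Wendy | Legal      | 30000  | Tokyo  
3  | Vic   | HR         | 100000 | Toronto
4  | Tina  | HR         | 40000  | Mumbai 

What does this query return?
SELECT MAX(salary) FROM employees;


Salaries: 120000, 30000, 100000, 40000
MAX = 120000

120000


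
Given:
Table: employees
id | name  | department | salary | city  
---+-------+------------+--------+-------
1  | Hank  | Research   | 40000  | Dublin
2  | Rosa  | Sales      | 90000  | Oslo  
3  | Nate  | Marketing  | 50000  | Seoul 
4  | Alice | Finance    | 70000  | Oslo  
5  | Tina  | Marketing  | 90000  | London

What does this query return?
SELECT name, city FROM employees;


Projecting columns: name, city

5 rows:
Hank, Dublin
Rosa, Oslo
Nate, Seoul
Alice, Oslo
Tina, London


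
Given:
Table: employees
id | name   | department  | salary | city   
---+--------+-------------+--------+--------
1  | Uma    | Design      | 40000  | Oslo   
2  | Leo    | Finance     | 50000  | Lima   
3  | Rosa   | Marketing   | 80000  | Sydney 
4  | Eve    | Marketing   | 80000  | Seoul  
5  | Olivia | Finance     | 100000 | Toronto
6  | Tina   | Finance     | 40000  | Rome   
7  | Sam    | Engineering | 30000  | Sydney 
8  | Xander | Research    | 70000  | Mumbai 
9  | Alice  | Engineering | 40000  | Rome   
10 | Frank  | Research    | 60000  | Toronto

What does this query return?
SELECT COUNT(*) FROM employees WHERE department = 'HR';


Counting rows where department = 'HR'


0


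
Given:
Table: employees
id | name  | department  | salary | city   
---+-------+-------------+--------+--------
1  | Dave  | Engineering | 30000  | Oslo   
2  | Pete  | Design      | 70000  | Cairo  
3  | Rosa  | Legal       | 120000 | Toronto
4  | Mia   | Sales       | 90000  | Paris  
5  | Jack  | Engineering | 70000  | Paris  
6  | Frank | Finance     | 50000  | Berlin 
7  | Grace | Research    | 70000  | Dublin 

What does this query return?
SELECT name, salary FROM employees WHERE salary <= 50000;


Filtering: salary <= 50000
Matching: 2 rows

2 rows:
Dave, 30000
Frank, 50000


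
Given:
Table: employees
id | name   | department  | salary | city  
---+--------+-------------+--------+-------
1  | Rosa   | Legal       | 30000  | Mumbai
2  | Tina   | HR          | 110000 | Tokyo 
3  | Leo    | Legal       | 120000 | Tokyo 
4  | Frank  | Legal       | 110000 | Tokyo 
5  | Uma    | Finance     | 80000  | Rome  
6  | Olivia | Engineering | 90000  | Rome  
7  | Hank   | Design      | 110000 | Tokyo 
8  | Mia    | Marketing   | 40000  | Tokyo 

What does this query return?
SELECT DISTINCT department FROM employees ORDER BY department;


All 'department' values (row order): Legal, HR, Legal, Legal, Finance, Engineering, Design, Marketing
Removing duplicates leaves 6 unique value(s).

6 values:
Design
Engineering
Finance
HR
Legal
Marketing


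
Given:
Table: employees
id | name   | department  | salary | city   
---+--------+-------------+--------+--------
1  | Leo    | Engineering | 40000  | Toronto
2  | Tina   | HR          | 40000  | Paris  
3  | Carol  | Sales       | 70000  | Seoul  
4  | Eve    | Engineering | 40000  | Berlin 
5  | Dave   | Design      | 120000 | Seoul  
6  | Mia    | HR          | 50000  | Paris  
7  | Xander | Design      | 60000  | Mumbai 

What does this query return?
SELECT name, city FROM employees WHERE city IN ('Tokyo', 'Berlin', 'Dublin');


Filtering: city IN ('Tokyo', 'Berlin', 'Dublin')
Matching: 1 rows

1 rows:
Eve, Berlin


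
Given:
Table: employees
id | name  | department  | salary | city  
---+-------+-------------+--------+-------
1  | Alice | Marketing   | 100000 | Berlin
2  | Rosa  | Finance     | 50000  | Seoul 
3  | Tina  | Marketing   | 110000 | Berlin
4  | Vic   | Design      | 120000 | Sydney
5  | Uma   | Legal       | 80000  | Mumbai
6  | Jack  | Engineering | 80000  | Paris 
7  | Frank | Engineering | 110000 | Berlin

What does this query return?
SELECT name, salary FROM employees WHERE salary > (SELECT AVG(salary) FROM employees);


Subquery: AVG(salary) = 92857.14
Filtering: salary > 92857.14
  Alice (100000) -> MATCH
  Tina (110000) -> MATCH
  Vic (120000) -> MATCH
  Frank (110000) -> MATCH


4 rows:
Alice, 100000
Tina, 110000
Vic, 120000
Frank, 110000


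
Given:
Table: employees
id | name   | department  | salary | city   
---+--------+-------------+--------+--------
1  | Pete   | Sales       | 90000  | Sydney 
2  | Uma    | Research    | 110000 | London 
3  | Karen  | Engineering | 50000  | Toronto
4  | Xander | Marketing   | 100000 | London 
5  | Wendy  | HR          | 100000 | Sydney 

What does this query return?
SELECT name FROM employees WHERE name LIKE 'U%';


LIKE 'U%' matches names starting with 'U'
Matching: 1

1 rows:
Uma


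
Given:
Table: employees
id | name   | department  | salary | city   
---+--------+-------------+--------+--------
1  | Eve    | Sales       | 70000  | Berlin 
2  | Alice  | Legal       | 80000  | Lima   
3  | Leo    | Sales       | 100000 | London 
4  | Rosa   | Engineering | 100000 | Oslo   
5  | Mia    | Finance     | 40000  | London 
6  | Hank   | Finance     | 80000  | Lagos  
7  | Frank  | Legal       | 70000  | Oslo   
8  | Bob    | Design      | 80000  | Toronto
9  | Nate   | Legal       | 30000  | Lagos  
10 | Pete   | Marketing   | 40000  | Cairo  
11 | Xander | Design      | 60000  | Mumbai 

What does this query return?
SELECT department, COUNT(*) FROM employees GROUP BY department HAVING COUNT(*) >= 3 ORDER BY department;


Groups with count >= 3:
  Legal: 3 -> PASS
  Design: 2 -> filtered out
  Engineering: 1 -> filtered out
  Finance: 2 -> filtered out
  Marketing: 1 -> filtered out
  Sales: 2 -> filtered out


1 groups:
Legal, 3


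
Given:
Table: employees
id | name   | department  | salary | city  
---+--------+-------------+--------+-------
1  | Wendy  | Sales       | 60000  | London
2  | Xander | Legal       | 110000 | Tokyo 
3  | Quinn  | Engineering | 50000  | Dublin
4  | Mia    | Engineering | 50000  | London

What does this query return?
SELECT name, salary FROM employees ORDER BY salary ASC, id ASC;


Sorting by salary ASC, then id ASC for ties

4 rows:
Quinn, 50000
Mia, 50000
Wendy, 60000
Xander, 110000


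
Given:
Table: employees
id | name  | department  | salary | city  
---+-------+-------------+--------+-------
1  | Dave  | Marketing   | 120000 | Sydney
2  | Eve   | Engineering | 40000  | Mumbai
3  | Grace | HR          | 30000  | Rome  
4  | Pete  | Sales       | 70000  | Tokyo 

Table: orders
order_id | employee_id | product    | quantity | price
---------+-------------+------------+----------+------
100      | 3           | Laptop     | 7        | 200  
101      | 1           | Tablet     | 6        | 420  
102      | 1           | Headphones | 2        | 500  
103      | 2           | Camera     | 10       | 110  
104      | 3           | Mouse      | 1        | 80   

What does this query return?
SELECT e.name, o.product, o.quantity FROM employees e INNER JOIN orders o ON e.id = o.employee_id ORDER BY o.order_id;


Joining employees.id = orders.employee_id:
  employee Grace (id=3) -> order Laptop
  employee Dave (id=1) -> order Tablet
  employee Dave (id=1) -> order Headphones
  employee Eve (id=2) -> order Camera
  employee Grace (id=3) -> order Mouse


5 rows:
Grace, Laptop, 7
Dave, Tablet, 6
Dave, Headphones, 2
Eve, Camera, 10
Grace, Mouse, 1


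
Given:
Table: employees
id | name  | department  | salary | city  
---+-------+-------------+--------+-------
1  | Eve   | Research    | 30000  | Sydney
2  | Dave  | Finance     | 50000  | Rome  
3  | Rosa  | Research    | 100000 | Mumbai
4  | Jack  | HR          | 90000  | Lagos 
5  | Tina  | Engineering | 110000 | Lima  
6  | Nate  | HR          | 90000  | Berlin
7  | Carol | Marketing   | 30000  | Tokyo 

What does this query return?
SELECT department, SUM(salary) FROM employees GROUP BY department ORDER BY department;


Summing salary within each department:
  Engineering: 110000 = 110000
  Finance: 50000 = 50000
  HR: 90000 + 90000 = 180000
  Marketing: 30000 = 30000
  Research: 30000 + 100000 = 130000


5 groups:
Engineering, 110000
Finance, 50000
HR, 180000
Marketing, 30000
Research, 130000


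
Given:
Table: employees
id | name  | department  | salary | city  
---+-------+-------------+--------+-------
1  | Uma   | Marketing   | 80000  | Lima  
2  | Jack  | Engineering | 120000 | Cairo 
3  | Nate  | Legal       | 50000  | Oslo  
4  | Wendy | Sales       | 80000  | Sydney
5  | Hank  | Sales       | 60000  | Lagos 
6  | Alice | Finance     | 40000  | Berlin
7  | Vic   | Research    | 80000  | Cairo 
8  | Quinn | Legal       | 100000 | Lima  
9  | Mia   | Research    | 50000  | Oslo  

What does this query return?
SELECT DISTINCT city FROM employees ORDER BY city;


All 'city' values (row order): Lima, Cairo, Oslo, Sydney, Lagos, Berlin, Cairo, Lima, Oslo
Removing duplicates leaves 6 unique value(s).

6 values:
Berlin
Cairo
Lagos
Lima
Oslo
Sydney


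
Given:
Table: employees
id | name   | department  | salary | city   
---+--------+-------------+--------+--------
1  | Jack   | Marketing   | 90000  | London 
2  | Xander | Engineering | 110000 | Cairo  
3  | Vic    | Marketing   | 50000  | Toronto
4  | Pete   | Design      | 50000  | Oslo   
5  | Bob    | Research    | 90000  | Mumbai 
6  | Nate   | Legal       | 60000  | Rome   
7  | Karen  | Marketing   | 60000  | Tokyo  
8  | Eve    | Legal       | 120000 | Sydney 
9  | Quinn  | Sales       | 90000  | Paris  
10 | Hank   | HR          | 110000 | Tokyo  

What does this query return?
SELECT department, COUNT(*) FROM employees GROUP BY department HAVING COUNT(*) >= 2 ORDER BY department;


Groups with count >= 2:
  Legal: 2 -> PASS
  Marketing: 3 -> PASS
  Design: 1 -> filtered out
  Engineering: 1 -> filtered out
  HR: 1 -> filtered out
  Research: 1 -> filtered out
  Sales: 1 -> filtered out


2 groups:
Legal, 2
Marketing, 3


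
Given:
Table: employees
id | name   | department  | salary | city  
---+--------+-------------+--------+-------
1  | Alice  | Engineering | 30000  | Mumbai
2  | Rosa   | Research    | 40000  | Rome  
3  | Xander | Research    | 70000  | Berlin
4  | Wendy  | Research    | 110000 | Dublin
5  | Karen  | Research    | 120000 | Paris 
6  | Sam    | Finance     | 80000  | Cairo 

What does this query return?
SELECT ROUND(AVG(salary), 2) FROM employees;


SUM(salary) = 450000
COUNT = 6
ROUND(AVG, 2) = ROUND(450000 / 6, 2) = 75000.0

75000.0


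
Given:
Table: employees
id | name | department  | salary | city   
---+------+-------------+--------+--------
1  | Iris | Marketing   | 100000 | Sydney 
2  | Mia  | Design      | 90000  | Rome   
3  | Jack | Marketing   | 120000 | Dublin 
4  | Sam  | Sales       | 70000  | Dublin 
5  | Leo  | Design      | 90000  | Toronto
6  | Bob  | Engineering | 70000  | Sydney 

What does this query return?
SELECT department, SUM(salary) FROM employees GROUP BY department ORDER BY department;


Summing salary within each department:
  Design: 90000 + 90000 = 180000
  Engineering: 70000 = 70000
  Marketing: 100000 + 120000 = 220000
  Sales: 70000 = 70000


4 groups:
Design, 180000
Engineering, 70000
Marketing, 220000
Sales, 70000


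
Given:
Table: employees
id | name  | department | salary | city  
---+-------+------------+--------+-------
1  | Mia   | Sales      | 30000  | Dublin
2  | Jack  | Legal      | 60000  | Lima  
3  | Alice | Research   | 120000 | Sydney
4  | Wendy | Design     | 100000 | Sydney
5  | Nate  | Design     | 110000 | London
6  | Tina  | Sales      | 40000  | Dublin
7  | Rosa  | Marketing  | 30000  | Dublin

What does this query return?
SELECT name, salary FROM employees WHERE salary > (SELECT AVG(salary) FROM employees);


Subquery: AVG(salary) = 70000.0
Filtering: salary > 70000.0
  Alice (120000) -> MATCH
  Wendy (100000) -> MATCH
  Nate (110000) -> MATCH


3 rows:
Alice, 120000
Wendy, 100000
Nate, 110000


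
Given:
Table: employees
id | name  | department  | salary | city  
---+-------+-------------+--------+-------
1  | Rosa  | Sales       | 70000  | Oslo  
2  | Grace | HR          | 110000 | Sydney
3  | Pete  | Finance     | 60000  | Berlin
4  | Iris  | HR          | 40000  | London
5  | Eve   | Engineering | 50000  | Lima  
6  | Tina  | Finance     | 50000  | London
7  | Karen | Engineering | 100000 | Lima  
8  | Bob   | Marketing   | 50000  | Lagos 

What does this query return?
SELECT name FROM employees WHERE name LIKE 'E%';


LIKE 'E%' matches names starting with 'E'
Matching: 1

1 rows:
Eve


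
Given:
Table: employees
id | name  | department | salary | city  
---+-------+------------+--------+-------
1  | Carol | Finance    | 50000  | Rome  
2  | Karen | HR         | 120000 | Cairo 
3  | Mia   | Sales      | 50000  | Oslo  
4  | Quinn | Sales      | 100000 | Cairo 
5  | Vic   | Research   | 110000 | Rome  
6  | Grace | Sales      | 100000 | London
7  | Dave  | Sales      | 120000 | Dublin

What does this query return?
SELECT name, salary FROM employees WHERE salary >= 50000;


Filtering: salary >= 50000
Matching: 7 rows

7 rows:
Carol, 50000
Karen, 120000
Mia, 50000
Quinn, 100000
Vic, 110000
Grace, 100000
Dave, 120000


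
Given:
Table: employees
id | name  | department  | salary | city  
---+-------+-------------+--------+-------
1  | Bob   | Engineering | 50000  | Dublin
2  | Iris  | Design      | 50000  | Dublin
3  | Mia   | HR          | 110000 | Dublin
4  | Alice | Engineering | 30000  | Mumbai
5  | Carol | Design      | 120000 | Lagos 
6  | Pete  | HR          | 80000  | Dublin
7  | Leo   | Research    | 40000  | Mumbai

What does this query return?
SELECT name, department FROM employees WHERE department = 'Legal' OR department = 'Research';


Filtering: department = 'Legal' OR 'Research'
Matching: 1 rows

1 rows:
Leo, Research


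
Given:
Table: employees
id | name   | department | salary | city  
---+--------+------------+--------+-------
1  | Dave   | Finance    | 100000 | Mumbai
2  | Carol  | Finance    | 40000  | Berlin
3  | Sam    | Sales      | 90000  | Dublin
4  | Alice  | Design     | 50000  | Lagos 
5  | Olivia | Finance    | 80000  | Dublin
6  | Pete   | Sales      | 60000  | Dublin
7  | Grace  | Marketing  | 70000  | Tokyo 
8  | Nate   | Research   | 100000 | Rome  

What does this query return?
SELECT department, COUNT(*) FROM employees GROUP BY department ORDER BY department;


Assigning each row to its department group:
  Dave -> Finance
  Carol -> Finance
  Sam -> Sales
  Alice -> Design
  Olivia -> Finance
  Pete -> Sales
  Grace -> Marketing
  Nate -> Research


5 groups:
Design, 1
Finance, 3
Marketing, 1
Research, 1
Sales, 2


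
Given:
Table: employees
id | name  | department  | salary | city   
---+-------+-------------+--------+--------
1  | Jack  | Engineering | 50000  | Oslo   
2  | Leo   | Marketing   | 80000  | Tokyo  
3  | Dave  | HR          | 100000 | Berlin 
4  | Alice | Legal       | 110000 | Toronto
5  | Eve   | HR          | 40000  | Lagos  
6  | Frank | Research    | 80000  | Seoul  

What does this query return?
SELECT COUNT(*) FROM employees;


COUNT(*) counts all rows

6


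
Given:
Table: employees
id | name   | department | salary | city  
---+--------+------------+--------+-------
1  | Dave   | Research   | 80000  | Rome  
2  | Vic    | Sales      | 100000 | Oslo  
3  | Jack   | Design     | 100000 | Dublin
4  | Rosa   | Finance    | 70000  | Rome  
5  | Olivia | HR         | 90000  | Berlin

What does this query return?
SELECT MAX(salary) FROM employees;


Salaries: 80000, 100000, 100000, 70000, 90000
MAX = 100000

100000


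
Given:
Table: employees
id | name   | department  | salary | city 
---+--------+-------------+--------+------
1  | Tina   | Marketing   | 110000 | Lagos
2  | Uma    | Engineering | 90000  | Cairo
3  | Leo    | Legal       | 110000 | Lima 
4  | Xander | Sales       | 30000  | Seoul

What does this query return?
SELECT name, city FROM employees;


Projecting columns: name, city

4 rows:
Tina, Lagos
Uma, Cairo
Leo, Lima
Xander, Seoul


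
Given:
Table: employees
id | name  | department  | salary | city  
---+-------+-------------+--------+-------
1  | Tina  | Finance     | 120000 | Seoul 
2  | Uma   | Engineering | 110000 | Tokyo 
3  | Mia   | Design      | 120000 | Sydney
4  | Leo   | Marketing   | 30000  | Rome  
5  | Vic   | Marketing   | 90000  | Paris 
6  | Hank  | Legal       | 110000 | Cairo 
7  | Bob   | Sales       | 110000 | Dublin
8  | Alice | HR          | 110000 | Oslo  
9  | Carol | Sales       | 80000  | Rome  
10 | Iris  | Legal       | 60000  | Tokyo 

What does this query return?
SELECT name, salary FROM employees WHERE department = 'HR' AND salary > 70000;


Filtering: department = 'HR' AND salary > 70000
Matching: 1 rows

1 rows:
Alice, 110000


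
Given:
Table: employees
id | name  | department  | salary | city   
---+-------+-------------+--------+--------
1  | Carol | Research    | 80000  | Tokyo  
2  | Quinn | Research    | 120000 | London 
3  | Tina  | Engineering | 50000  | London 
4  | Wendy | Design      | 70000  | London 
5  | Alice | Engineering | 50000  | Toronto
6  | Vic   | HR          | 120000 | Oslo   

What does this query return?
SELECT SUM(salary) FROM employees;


SUM(salary) = 80000 + 120000 + 50000 + 70000 + 50000 + 120000 = 490000

490000


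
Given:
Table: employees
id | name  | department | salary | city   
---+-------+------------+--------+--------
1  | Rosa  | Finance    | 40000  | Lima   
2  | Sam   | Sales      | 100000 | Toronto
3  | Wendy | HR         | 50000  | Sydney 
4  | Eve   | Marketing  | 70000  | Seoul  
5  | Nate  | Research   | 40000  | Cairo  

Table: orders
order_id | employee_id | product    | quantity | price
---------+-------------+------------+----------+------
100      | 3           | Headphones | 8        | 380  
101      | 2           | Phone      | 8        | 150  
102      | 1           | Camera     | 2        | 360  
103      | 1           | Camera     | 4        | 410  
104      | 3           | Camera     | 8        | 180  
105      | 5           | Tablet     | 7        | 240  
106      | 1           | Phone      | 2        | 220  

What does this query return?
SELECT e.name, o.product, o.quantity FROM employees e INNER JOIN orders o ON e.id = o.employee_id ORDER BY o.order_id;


Joining employees.id = orders.employee_id:
  employee Wendy (id=3) -> order Headphones
  employee Sam (id=2) -> order Phone
  employee Rosa (id=1) -> order Camera
  employee Rosa (id=1) -> order Camera
  employee Wendy (id=3) -> order Camera
  employee Nate (id=5) -> order Tablet
  employee Rosa (id=1) -> order Phone


7 rows:
Wendy, Headphones, 8
Sam, Phone, 8
Rosa, Camera, 2
Rosa, Camera, 4
Wendy, Camera, 8
Nate, Tablet, 7
Rosa, Phone, 2


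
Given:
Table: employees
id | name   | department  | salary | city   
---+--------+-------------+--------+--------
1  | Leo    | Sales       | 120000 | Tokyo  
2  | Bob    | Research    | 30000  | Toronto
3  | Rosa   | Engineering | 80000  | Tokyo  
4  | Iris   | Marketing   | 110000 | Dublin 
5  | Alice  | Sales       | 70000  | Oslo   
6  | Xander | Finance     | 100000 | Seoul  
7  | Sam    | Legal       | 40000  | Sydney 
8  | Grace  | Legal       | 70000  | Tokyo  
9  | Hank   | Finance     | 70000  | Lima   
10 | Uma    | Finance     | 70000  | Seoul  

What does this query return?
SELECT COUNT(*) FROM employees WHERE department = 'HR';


Counting rows where department = 'HR'


0


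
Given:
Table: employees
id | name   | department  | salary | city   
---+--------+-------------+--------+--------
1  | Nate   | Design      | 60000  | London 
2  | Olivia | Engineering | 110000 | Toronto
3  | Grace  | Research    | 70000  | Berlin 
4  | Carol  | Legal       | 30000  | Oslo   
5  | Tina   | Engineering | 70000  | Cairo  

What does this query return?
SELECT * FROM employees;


SELECT * returns all 5 rows with all columns

5 rows:
1, Nate, Design, 60000, London
2, Olivia, Engineering, 110000, Toronto
3, Grace, Research, 70000, Berlin
4, Carol, Legal, 30000, Oslo
5, Tina, Engineering, 70000, Cairo


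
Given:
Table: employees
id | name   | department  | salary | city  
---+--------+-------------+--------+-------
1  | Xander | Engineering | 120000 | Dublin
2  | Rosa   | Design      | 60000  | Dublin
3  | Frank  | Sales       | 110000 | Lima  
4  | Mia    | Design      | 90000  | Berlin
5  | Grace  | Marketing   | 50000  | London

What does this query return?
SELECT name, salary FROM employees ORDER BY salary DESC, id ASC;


Sorting by salary DESC, then id ASC for ties

5 rows:
Xander, 120000
Frank, 110000
Mia, 90000
Rosa, 60000
Grace, 50000


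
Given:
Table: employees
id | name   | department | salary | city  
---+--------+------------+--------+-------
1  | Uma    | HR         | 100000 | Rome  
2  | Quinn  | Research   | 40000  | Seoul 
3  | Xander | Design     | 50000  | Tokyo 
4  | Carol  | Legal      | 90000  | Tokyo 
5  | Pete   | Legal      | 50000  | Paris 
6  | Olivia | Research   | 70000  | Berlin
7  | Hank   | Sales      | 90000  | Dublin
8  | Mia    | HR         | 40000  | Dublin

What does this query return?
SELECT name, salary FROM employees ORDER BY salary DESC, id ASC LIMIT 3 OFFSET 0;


Sort by salary DESC (id ASC tiebreak), then skip 0 and take 3
Rows 1 through 3

3 rows:
Uma, 100000
Carol, 90000
Hank, 90000


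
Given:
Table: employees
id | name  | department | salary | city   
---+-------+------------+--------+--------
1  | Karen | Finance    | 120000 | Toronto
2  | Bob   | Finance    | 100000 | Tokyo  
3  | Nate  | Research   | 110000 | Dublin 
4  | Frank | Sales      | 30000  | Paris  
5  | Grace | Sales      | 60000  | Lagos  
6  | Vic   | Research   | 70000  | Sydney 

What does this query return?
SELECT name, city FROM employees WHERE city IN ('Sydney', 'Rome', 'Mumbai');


Filtering: city IN ('Sydney', 'Rome', 'Mumbai')
Matching: 1 rows

1 rows:
Vic, Sydney


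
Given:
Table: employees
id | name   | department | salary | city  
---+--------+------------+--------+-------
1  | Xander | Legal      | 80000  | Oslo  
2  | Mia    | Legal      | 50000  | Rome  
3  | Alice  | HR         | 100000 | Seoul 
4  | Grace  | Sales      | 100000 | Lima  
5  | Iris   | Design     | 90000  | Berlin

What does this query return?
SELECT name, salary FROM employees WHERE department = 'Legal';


Filtering: department = 'Legal'
Matching rows: 2

2 rows:
Xander, 80000
Mia, 50000


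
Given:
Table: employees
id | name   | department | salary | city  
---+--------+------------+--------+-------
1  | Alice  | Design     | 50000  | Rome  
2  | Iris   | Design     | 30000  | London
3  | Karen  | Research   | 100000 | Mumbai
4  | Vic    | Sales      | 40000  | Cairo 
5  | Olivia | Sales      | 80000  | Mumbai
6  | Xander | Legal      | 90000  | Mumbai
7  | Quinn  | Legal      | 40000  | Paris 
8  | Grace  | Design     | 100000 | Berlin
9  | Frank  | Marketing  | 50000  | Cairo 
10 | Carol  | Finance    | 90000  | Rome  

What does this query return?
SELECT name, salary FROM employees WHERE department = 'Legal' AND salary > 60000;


Filtering: department = 'Legal' AND salary > 60000
Matching: 1 rows

1 rows:
Xander, 90000


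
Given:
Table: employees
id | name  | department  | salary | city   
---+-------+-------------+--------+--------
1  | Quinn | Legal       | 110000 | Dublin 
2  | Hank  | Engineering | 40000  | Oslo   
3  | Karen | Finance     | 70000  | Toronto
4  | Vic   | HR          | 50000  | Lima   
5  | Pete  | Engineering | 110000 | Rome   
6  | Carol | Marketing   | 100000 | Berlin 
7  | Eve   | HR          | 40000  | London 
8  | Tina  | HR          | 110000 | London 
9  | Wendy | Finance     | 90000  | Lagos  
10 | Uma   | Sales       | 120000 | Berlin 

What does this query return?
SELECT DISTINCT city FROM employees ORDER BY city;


All 'city' values (row order): Dublin, Oslo, Toronto, Lima, Rome, Berlin, London, London, Lagos, Berlin
Removing duplicates leaves 8 unique value(s).

8 values:
Berlin
Dublin
Lagos
Lima
London
Oslo
Rome
Toronto


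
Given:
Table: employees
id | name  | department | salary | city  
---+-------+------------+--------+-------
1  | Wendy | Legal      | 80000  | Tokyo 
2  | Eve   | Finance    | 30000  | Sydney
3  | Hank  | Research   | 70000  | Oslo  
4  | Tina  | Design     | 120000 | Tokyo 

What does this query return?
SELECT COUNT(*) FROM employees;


COUNT(*) counts all rows

4


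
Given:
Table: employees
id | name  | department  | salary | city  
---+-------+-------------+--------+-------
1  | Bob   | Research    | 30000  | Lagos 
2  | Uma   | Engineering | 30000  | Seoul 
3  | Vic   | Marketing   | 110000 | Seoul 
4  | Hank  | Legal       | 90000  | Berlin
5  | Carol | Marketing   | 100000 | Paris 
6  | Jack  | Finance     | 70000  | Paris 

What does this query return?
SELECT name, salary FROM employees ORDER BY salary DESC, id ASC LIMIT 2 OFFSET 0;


Sort by salary DESC (id ASC tiebreak), then skip 0 and take 2
Rows 1 through 2

2 rows:
Vic, 110000
Carol, 100000


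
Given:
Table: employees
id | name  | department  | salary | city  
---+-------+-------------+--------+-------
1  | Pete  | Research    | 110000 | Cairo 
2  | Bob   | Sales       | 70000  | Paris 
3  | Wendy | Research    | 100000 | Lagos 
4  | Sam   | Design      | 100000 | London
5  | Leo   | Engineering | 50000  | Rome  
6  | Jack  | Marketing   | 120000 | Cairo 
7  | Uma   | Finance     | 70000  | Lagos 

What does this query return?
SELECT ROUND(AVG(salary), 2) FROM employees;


SUM(salary) = 620000
COUNT = 7
ROUND(AVG, 2) = ROUND(620000 / 7, 2) = 88571.43

88571.43


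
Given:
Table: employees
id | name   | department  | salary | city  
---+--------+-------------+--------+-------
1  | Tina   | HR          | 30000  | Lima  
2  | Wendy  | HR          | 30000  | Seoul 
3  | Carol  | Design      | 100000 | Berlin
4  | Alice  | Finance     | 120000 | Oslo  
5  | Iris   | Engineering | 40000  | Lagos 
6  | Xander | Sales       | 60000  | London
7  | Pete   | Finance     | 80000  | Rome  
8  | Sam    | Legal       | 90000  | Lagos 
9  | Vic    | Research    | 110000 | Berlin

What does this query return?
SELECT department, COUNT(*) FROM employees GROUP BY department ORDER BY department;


Assigning each row to its department group:
  Tina -> HR
  Wendy -> HR
  Carol -> Design
  Alice -> Finance
  Iris -> Engineering
  Xander -> Sales
  Pete -> Finance
  Sam -> Legal
  Vic -> Research


7 groups:
Design, 1
Engineering, 1
Finance, 2
HR, 2
Legal, 1
Research, 1
Sales, 1


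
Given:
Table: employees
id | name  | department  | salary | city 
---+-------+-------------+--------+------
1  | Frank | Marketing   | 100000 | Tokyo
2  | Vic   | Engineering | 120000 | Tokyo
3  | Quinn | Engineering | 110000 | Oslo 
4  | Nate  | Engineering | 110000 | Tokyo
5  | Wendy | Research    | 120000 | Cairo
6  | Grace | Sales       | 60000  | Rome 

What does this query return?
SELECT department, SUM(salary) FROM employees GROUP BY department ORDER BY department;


Summing salary within each department:
  Engineering: 120000 + 110000 + 110000 = 340000
  Marketing: 100000 = 100000
  Research: 120000 = 120000
  Sales: 60000 = 60000


4 groups:
Engineering, 340000
Marketing, 100000
Research, 120000
Sales, 60000


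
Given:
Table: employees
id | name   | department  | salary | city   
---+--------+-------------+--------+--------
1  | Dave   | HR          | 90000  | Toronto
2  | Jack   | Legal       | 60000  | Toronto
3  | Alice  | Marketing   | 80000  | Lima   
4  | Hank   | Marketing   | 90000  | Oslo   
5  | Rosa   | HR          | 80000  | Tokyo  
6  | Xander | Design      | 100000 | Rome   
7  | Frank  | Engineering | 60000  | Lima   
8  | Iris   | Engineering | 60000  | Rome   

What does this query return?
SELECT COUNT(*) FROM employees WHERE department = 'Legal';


Counting rows where department = 'Legal'
  Jack -> MATCH


1


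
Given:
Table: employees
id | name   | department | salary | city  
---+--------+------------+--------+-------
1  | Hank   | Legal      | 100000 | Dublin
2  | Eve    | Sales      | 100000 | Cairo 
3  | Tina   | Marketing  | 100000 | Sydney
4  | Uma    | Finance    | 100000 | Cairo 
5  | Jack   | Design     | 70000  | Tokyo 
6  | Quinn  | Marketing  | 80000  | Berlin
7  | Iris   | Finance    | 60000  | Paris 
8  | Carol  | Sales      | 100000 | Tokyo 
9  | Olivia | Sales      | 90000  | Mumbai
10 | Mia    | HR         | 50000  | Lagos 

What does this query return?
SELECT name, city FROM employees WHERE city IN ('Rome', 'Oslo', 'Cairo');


Filtering: city IN ('Rome', 'Oslo', 'Cairo')
Matching: 2 rows

2 rows:
Eve, Cairo
Uma, Cairo


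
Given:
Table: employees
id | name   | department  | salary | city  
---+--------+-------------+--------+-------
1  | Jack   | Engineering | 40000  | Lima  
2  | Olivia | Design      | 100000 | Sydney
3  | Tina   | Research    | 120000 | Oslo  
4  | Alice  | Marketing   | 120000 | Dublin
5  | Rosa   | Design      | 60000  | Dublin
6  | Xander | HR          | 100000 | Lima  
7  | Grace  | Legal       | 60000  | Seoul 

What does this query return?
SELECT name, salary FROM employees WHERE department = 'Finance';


Filtering: department = 'Finance'
Matching rows: 0

Empty result set (0 rows)


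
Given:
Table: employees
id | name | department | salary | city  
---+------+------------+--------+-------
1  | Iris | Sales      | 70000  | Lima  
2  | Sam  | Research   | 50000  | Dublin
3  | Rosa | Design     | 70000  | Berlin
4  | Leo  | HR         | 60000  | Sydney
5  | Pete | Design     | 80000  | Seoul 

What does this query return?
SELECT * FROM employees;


SELECT * returns all 5 rows with all columns

5 rows:
1, Iris, Sales, 70000, Lima
2, Sam, Research, 50000, Dublin
3, Rosa, Design, 70000, Berlin
4, Leo, HR, 60000, Sydney
5, Pete, Design, 80000, Seoul


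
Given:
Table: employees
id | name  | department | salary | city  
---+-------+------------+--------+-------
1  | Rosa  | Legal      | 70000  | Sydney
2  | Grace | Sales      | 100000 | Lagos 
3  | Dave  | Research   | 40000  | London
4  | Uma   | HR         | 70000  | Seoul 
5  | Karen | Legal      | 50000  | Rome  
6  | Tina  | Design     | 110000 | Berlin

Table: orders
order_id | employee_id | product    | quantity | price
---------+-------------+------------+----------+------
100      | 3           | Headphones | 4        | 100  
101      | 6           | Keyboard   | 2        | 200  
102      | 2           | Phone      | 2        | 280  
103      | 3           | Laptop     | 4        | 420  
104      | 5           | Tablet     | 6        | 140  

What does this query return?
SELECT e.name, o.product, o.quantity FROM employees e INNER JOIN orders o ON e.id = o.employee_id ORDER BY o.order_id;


Joining employees.id = orders.employee_id:
  employee Dave (id=3) -> order Headphones
  employee Tina (id=6) -> order Keyboard
  employee Grace (id=2) -> order Phone
  employee Dave (id=3) -> order Laptop
  employee Karen (id=5) -> order Tablet


5 rows:
Dave, Headphones, 4
Tina, Keyboard, 2
Grace, Phone, 2
Dave, Laptop, 4
Karen, Tablet, 6


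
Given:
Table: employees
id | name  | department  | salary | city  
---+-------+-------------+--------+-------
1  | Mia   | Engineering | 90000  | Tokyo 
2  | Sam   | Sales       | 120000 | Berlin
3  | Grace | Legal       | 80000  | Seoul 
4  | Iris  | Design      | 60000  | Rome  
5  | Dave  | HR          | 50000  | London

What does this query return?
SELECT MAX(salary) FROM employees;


Salaries: 90000, 120000, 80000, 60000, 50000
MAX = 120000

120000


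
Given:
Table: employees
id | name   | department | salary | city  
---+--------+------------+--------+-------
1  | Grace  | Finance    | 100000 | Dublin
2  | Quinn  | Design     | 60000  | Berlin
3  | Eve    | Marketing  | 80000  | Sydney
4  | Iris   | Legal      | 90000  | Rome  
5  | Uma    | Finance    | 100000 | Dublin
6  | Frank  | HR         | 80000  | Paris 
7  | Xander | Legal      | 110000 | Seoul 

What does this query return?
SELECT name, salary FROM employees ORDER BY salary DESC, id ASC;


Sorting by salary DESC, then id ASC for ties

7 rows:
Xander, 110000
Grace, 100000
Uma, 100000
Iris, 90000
Eve, 80000
Frank, 80000
Quinn, 60000


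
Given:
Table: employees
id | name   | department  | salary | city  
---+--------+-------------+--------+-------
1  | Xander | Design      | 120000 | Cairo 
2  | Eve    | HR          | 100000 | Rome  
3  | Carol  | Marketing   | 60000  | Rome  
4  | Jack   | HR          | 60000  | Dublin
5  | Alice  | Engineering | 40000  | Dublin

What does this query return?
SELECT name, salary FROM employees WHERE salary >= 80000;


Filtering: salary >= 80000
Matching: 2 rows

2 rows:
Xander, 120000
Eve, 100000


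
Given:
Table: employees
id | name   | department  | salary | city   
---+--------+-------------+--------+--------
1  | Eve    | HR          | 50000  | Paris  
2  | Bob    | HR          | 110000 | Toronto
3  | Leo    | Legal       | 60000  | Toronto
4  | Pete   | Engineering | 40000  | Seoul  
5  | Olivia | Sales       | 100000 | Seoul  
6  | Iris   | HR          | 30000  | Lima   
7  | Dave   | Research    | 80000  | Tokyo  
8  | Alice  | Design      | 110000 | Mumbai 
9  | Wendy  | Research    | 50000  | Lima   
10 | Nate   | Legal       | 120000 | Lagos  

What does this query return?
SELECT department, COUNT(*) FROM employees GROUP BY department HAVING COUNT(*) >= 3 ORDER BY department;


Groups with count >= 3:
  HR: 3 -> PASS
  Design: 1 -> filtered out
  Engineering: 1 -> filtered out
  Legal: 2 -> filtered out
  Research: 2 -> filtered out
  Sales: 1 -> filtered out


1 groups:
HR, 3


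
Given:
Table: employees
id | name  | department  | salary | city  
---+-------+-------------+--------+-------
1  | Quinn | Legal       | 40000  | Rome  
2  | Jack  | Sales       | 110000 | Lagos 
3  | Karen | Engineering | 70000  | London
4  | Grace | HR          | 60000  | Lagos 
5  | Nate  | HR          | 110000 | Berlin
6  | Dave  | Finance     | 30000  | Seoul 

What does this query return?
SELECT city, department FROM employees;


Projecting columns: city, department

6 rows:
Rome, Legal
Lagos, Sales
London, Engineering
Lagos, HR
Berlin, HR
Seoul, Finance
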